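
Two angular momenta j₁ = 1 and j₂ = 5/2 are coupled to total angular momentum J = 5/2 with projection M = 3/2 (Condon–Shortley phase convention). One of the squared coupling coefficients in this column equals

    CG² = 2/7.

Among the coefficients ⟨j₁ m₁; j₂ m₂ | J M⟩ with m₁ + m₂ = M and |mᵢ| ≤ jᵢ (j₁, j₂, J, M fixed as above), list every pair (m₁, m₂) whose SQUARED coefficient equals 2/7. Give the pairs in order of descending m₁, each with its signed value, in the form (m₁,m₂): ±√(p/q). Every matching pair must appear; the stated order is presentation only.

(-1,5/2): −√(2/7)

Admissible pairs with m₁+m₂ = M = 3/2: (-1,5/2), (0,3/2), (1,1/2)
  (m₁,m₂)=(1,1/2): CG² = 16/35, CG = +√(16/35)
  (m₁,m₂)=(0,3/2): CG² = 9/35, CG = −√(9/35)
  (m₁,m₂)=(-1,5/2): CG² = 2/7, CG = −√(2/7)   ← matches the target
Pairs with CG² = 2/7: (-1,5/2): −√(2/7)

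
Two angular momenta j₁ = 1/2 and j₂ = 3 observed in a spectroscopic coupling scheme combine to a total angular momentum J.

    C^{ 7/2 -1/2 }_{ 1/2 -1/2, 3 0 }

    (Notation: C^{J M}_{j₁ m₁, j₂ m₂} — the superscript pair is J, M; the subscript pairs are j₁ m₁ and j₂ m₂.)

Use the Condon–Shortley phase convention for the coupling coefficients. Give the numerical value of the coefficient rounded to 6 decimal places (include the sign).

triangle: 0!·1!·6!/8! = 720/40320
(j±m)!: 0!·1!·3!·3!·3!·4! = 5184
prefactor² = (2J+1)·Δ·N² = 5184/7
  k=0: +1/(0!·0!·1!·3!·0!·3!) = 1/36
Σ = 1/36  ⇒  CG² = 5184/7·(1/36)² = 4/7
CG = +√(4/7) = +0.755929

+√(4/7) = +0.755929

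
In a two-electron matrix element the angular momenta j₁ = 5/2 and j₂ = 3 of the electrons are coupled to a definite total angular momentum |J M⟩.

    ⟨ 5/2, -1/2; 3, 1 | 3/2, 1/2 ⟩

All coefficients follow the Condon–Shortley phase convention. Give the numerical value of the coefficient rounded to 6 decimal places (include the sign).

−√(1/105) ≈ -0.097590

j₁+j₂−J=4  J+j₁−j₂=1  J−j₁+j₂=2  j₁+j₂+J+1=8
(j₁±m₁, j₂±m₂, J±M) = (2,3,4,2,2,1)
P² = 192/35
sum k=2..3:
  [2] +1/8 = 1/8
  [3] −1/6 = -1/6
S = -1/24
C² = P²·S² = 1/105 ; C = -0.097590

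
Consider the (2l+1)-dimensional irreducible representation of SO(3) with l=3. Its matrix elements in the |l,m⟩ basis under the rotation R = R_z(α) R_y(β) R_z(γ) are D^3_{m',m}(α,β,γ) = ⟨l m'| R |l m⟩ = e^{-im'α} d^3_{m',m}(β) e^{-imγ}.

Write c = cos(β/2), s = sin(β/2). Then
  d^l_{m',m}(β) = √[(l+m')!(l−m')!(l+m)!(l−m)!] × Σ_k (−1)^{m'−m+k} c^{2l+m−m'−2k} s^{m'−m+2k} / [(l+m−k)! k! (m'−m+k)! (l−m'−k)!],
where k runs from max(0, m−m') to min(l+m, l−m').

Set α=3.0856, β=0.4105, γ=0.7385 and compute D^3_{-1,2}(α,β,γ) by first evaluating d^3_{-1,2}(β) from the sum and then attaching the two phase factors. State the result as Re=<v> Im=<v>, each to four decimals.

Re=-0.0019 Im=0.0491

Split into d^3_{-1,2}(β=0.4105) × two z-phases.
Half-angle: c=0.979010, s=0.203812. N=√(2·24·120·1)=75.894664
k: max(0,(2)−(-1))=3 … min(3+(2),3−(-1))=4
  k=3: (−1)^0·75.8947/(12)·0.9790^3·0.2038^3 = +0.050244
  k=4: (−1)^1·75.8947/(24)·0.9790^1·0.2038^5 = -0.001089
d^3_{-1,2}(0.4105) = +0.050244 -0.001089 = +0.049155
Phases: e^{-i·(-1)·3.0856}=-0.998433+0.055963i, e^{-i·(2)·0.7385}=+0.093659-0.995604i ⇒ D=-0.001858+0.049120i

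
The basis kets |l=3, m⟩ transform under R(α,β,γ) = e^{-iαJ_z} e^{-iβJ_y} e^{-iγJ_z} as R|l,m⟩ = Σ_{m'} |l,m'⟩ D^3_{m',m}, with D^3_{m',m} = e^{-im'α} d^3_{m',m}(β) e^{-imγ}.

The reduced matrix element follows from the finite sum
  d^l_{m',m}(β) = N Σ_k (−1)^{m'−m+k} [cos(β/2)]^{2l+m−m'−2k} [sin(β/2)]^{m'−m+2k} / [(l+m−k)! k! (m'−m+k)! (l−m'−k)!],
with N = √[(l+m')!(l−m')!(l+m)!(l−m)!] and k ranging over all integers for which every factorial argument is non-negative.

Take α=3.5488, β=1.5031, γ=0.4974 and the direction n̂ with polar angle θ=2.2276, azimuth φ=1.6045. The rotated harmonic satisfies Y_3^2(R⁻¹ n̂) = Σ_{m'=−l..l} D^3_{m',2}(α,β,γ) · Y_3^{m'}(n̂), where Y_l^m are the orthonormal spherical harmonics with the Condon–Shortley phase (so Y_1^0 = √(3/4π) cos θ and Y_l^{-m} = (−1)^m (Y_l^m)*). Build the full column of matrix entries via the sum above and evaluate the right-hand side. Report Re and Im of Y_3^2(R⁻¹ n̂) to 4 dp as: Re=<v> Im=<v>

Re=0.2816 Im=0.1042

Need the full column D^3_{m',2} for m'=−3..3 at α=3.5488, β=1.5031, γ=0.4974.
cos(β/2)=0.730631, sin(β/2)=0.682772
d^3_{-3,2}: single k=5 term ⇒ +0.265554;  D = -0.258752-0.059718i
d^3_{-2,2}: k∈[4..5] ⇒ +0.580056 -0.101310 = +0.478745;  D = +0.470977-0.085891i
d^3_{-1,2}: k∈[3..4] ⇒ +0.785149 -0.342829 = +0.442321;  D = -0.368134+0.245205i
d^3_{0,2}: k∈[2..3] ⇒ +0.727622 -0.635419 = +0.092202;  D = +0.050220-0.077326i
d^3_{1,2}: k∈[1..2] ⇒ +0.449539 -0.785149 = -0.335610;  D = +0.056379-0.330841i
d^3_{2,2}: k∈[0..1] ⇒ +0.152121 -0.664225 = -0.512103;  D = +0.120941+0.497617i
d^3_{3,2}: single k=0 term ⇒ -0.348212;  D = -0.209518-0.278125i
Y_3^{m'}(θ=2.2276,φ=1.6045) and Σ D·Y over m':
  (-0.2588-0.0597i)·(+0.0209+0.2062i)  (+0.4710-0.0859i)·(+0.3905-0.0264i)  (-0.3681+0.2452i)·(-0.0075-0.2210i)  (+0.0502-0.0773i)·(+0.2588+0.0000i)  (+0.0564-0.3308i)·(+0.0075-0.2210i)  (+0.1209+0.4976i)·(+0.3905+0.0264i)  (-0.2095-0.2781i)·(-0.0209+0.2062i)
Y_3^2(R⁻¹ n̂) = +0.281609+0.104168i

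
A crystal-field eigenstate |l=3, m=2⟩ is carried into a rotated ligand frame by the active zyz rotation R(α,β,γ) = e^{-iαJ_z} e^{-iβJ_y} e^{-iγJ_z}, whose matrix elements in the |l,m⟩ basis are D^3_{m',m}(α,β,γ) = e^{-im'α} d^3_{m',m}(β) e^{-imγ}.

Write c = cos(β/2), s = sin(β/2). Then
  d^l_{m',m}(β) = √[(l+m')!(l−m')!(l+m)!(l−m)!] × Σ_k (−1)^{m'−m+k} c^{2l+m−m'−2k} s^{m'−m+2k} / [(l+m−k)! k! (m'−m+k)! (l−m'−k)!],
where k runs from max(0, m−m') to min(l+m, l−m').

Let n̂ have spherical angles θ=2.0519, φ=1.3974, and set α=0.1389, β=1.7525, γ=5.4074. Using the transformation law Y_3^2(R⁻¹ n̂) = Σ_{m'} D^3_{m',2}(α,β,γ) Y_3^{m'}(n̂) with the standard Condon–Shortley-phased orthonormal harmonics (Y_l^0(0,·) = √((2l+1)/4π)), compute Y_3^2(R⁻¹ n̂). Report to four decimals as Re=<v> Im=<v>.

Need the full column D^3_{m',2} for m'=−3..3 at α=0.1389, β=1.7525, γ=5.4074.
cos(β/2)=0.640037, sin(β/2)=0.768344
d^3_{-3,2}: single k=5 term ⇒ +0.419817;  D = -0.236170+0.347087i
d^3_{-2,2}: k∈[4..5] ⇒ +0.713844 -0.205748 = +0.508096;  D = -0.224919+0.455602i
d^3_{-1,2}: k∈[3..4] ⇒ +0.752164 -0.541981 = +0.210183;  D = -0.066052+0.199535i
d^3_{0,2}: k∈[2..3] ⇒ +0.542616 -0.781977 = -0.239361;  D = +0.043035-0.235461i
d^3_{1,2}: k∈[1..2] ⇒ +0.260964 -0.752164 = -0.491200;  D = +0.020563-0.490769i
d^3_{2,2}: k∈[0..1] ⇒ +0.068743 -0.495338 = -0.426595;  D = -0.041326-0.424588i
d^3_{3,2}: single k=0 term ⇒ -0.202142;  D = -0.047249-0.196542i
Y_3^{m'}(θ=2.0519,φ=1.3974) and Σ D·Y over m':
  (-0.2362+0.3471i)·(-0.1445+0.2522i)  (-0.2249+0.4556i)·(+0.3495+0.1263i)  (-0.0661+0.1995i)·(+0.0035-0.0200i)  (+0.0430-0.2355i)·(+0.3332+0.0000i)  (+0.0206-0.4908i)·(-0.0035-0.0200i)  (-0.0413-0.4246i)·(+0.3495-0.1263i)  (-0.0472-0.1965i)·(+0.1445+0.2522i)
Y_3^2(R⁻¹ n̂) = -0.206699-0.237498i

Re=-0.2067 Im=-0.2375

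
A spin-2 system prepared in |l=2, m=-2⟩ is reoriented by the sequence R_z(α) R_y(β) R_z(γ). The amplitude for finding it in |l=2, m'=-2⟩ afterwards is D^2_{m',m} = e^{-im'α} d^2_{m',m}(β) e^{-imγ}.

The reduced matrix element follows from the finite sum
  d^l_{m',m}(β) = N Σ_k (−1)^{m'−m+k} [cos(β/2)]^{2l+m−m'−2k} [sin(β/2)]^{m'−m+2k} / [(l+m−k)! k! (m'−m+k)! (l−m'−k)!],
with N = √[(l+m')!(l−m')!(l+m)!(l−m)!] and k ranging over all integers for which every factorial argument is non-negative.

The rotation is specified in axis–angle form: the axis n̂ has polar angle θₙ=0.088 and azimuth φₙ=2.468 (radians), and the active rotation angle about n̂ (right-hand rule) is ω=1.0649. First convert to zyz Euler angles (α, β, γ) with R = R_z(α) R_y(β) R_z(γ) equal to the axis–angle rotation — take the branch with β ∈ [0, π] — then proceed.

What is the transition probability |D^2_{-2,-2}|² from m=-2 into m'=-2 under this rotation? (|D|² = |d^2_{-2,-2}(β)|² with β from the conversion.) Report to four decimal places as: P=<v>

Axis–angle → zyz. n̂ = (sinθₙcosφₙ, sinθₙsinφₙ, cosθₙ) = (-0.068691, +0.054823, +0.996130), ω = 1.0649.
R = I cosω + sinω [n̂]ₓ + (1−cosω) n̂n̂ᵀ gives
  R = [+0.487024, -0.873297, +0.012689; +0.869415, +0.486141, +0.088234; -0.083223, -0.031940, +0.996019]
β = atan2(√(R₁₃²+R₂₃²), R₃₃) = 0.089260; α = atan2(R₂₃, R₁₃) mod 2π = 1.427960; γ = atan2(R₃₂, −R₃₁) mod 2π = 5.916738
Split into d^2_{-2,-2}(β=0.0893) × two z-phases.
Half-angle: c=0.999004, s=0.044615. N=√(1·24·1·24)=24.000000
The bounds max(0,m−m')=0 and min(l+m,l−m')=0 give 1 term
  k=0: (−1)^0·24.0000/(24)·0.9990^4·0.0446^0 = +0.996023
d^2_{-2,-2}(0.0893) = +0.996023
|D^2_{-2,-2}|² = |d^2_{-2,-2}(β)|² = (+0.996023)² = 0.992062 (the z-rotation phases have unit modulus)

P=0.9921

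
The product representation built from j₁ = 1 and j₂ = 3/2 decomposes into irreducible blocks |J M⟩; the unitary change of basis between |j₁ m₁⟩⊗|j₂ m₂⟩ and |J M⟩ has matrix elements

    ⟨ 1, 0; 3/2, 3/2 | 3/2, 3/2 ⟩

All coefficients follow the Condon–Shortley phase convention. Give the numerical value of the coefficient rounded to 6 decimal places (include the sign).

−√(3/5) ≈ -0.774597

j₁+j₂−J=1  J+j₁−j₂=1  J−j₁+j₂=2  j₁+j₂+J+1=5
(j₁±m₁, j₂±m₂, J±M) = (1,1,3,0,3,0)
P² = 12/5
sum k=1..1:
  [1] −1/2 = -1/2
S = -1/2
C² = P²·S² = 3/5 ; C = -0.774597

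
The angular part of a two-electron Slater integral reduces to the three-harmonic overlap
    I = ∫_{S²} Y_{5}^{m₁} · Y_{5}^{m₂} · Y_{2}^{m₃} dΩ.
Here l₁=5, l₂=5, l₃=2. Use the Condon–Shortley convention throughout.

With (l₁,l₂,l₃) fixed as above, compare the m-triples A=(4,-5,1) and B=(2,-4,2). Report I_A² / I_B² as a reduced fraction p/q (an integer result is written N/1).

15/8

Shared (l₁,l₂,l₃)=(5,5,2): N and (l;000)² cancel in I_A²/I_B².
A: Δ = 8!·2!·2!/13! = 1/38610; Racah Σ t=0..0: t=0:+1/80640 = 1/80640; ⇒ 3j(5 5 2; 4 -5 1)² = 9/286, sgn -1
B: Δ = 8!·2!·2!/13! = 1/38610; Racah Σ t=1..1: t=1:−1/20160 = -1/20160; ⇒ 3j(5 5 2; 2 -4 2)² = 12/715, sgn -1
I_A²/I_B² = (9/286)/(12/715) = 15/8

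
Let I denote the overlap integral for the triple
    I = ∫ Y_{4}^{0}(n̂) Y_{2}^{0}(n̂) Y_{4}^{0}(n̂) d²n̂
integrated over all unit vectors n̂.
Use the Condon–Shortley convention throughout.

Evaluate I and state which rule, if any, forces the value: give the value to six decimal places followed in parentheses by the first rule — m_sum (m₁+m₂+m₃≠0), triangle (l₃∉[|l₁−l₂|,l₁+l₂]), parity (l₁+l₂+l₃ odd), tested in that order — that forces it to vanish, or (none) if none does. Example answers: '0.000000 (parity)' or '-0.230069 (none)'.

m-sum 0 ✓  L=10 even ✓  2≤4≤6 ✓
Π(2lᵢ+1) = 9×5×9 = 405
triangle coeff Δ(4,2,4) = 1/13860
Σ_t [0,2]: t=0:+1/192 t=1:−1/36 t=2:+1/192 = -5/288
(3j)²=20/693 [(4 2 4; 0 0 0)], sign=-1
(m-triple is (0,0,0) — same symbol as above.)
⇒ 4πI² = 2000/5929
I = (+1)√(2000/5929/(4π)) = 0.16383977
No selection rule forces the value: the integral is nonzero (none).

0.163840 (none)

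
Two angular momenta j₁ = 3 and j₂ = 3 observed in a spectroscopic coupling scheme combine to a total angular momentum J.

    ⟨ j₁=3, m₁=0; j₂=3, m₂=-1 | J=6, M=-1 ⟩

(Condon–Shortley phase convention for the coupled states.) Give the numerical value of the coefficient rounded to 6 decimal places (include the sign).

+√(25/66) = +0.615457

triangle: 0!·6!·6!/13! = 518400/6227020800
(j±m)!: 3!·3!·2!·4!·5!·7! = 1045094400
prefactor² = (2J+1)·Δ·N² = 12441600/11
  k=0: +1/(0!·0!·3!·2!·3!·4!) = 1/1728
Σ = 1/1728  ⇒  CG² = 12441600/11·(1/1728)² = 25/66
CG = +√(25/66) = +0.615457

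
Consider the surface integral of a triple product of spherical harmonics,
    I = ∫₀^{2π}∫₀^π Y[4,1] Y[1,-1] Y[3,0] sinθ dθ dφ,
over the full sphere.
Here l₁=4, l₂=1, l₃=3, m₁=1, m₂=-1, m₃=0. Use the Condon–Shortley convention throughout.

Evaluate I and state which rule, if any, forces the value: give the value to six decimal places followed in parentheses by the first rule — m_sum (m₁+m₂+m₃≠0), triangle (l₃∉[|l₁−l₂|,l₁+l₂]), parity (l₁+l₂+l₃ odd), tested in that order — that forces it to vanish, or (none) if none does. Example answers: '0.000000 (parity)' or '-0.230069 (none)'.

-0.194664 (none)

Checks pass: Σm=0; 8 even; l₃=3∈[3,5].
(2·4+1)(2·1+1)(2·3+1) = 189
Δ: 2! 6! 0! / 9! → 1/252
sum: t=1:−1/36 = -1/36
3j²(4 1 3; 0 0 0) = Δ·Π!·Σ² = 4/63  (sign +1)
sum: t=0:+1/72 = 1/72
3j²(4 1 3; 1 -1 0) = Δ·Π!·Σ² = 5/126  (sign -1)
combine: 4πI² = 189·4/63·5/126 = 10/21
take √, sign -1: I = -0.19466390
No selection rule forces the value: the integral is nonzero (none).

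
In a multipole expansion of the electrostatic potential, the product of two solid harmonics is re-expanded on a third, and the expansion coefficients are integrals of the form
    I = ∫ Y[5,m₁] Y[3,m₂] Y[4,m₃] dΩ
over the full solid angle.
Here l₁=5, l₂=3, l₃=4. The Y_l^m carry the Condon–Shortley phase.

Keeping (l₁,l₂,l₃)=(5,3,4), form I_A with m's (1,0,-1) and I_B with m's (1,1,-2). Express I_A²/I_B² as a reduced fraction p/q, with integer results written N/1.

2166/1849

l's match ⇒ only the (l;m) 3-j factors differ between A and B.
A: triangle coeff Δ(5,3,4) = 1/180180; Σ_t [1,3]: t=1:−1/432 t=2:+1/192 t=3:−1/1440 = 19/8640; (3j)²=361/30030 [(5 3 4; 1 0 -1)], sign=-1
B: triangle coeff Δ(5,3,4) = 1/180180; Σ_t [2,4]: t=2:+1/384 t=3:−1/720 t=4:+1/34560 = 43/34560; (3j)²=1849/180180 [(5 3 4; 1 1 -2)], sign=+1
I_A²/I_B² = (361/30030)/(1849/180180) = 2166/1849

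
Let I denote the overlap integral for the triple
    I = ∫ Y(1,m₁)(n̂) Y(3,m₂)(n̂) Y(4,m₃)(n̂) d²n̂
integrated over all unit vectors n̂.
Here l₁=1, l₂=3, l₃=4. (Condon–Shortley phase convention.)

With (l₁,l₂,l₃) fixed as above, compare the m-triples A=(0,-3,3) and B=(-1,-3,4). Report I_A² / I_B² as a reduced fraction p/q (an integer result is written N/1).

1/4

Same 1,3,4: normalisation and zero-m 3j drop out of the ratio.
A: Δ: 0! 2! 6! / 9! → 1/252; sum: t=0:+1/720 = 1/720; 3j²(1 3 4; 0 -3 3) = Δ·Π!·Σ² = 1/36  (sign -1)
B: Δ: 0! 2! 6! / 9! → 1/252; sum: t=0:+1/1440 = 1/1440; 3j²(1 3 4; -1 -3 4) = Δ·Π!·Σ² = 1/9  (sign +1)
I_A²/I_B² = (1/36)/(1/9) = 1/4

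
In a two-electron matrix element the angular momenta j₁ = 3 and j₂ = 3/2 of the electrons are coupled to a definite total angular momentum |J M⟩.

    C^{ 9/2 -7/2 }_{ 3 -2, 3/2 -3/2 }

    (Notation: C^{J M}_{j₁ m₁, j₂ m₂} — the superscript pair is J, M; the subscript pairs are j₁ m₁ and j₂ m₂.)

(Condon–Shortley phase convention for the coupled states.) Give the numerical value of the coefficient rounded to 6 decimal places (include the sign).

+√(2/3) ≈ +0.816497

triangle: 0!×6!×3!/10! = 4320/3628800
(j±m)!: 1!×5!×0!×3!×1!×8! = 29030400
prefactor² = (2J+1)×Δ×N² = 345600
  k=0: +1/(0!×0!×5!×0!×1!×3!) = 1/720
Σ = 1/720  ⇒  CG² = 345600×(1/720)² = 2/3
CG = +√(2/3) = +0.816497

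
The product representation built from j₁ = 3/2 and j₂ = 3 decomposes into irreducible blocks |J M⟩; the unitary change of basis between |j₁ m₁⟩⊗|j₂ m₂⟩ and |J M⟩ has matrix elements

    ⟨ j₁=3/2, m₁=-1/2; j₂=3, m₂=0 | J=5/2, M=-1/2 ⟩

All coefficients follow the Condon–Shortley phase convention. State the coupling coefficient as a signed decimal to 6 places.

-0.414039

√[6·2!1!4!/8! · 1!2!3!3!2!3!] = √(216/35)
  +(−1)^1/∏(1,1,1,2,0,2)! = -1/4  (running -1/4)
  +(−1)^2/∏(2,0,0,1,1,3)! = 1/12  (running -1/6)
⟨..|..⟩ = √(216/35)·(-1/6) = -0.414039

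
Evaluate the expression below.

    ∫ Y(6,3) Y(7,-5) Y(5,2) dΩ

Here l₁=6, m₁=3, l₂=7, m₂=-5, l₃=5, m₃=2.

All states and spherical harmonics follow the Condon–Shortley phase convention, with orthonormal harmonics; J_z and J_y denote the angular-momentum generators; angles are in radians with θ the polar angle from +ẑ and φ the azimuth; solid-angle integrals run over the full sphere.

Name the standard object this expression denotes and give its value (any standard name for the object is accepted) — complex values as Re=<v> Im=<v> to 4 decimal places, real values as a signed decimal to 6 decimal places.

This is a Gaunt coefficient — the integral of a triple product of spherical harmonics over the sphere.
m-sum 0 ✓  L=18 even ✓  1≤5≤13 ✓
Π(2lᵢ+1) = 13×15×11 = 2145
triangle coeff Δ(6,7,5) = 1/174594420
Σ_t [2,6]: t=2:+1/4147200 t=3:−1/207360 t=4:+1/82944 t=5:−1/207360 t=6:+1/4147200 = 1/345600
(3j)²=420/46189 [(6 7 5; 0 0 0)], sign=-1
Σ_t [0,2]: t=0:+1/11612160 t=1:−1/2419200 t=2:+1/6220800 = -29/174182400
(3j)²=841/83980 [(6 7 5; 3 -5 2)], sign=+1
⇒ 4πI² = 264915/1356277
I = (-1)√(264915/1356277/(4π)) = -0.12467350

Gaunt coefficient, -0.124673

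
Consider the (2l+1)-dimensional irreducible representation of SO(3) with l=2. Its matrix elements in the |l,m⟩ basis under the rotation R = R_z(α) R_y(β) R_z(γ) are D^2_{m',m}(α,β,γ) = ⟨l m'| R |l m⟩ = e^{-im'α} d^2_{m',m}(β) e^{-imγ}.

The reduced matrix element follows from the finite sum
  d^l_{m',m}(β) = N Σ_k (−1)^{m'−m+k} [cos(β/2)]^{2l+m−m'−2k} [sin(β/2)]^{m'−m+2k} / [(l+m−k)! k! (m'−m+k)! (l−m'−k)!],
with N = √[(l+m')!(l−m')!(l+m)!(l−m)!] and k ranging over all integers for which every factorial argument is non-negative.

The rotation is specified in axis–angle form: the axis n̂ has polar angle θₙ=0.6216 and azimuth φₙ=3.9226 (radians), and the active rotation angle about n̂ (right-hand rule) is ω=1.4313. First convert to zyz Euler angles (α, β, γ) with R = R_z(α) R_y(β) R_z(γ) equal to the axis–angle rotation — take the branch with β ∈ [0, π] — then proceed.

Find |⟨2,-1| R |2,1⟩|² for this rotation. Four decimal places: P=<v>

Axis–angle → zyz. n̂ = (sinθₙcosφₙ, sinθₙsinφₙ, cosθₙ) = (-0.413578, -0.409962, +0.812948), ω = 1.4313.
R = I cosω + sinω [n̂]ₓ + (1−cosω) n̂n̂ᵀ gives
  R = [+0.286308, -0.659075, -0.695448; +0.951027, +0.283744, +0.122623; +0.116512, -0.696498, +0.708036]
β = atan2(√(R₁₃²+R₂₃²), R₃₃) = 0.784083; α = atan2(R₂₃, R₁₃) mod 2π = 2.967064; γ = atan2(R₃₂, −R₃₁) mod 2π = 4.546642
D^2_{-1,1}(2.9671,0.7841,4.5466) = e^{-i·-1·2.9671}·d^2_{-1,1}(0.7841)·e^{-i·1·4.5466}. Compute d first:
Half-angle: c=0.924131, s=0.382076. N=√(1·6·6·1)=6.000000
Admissible k: 2..3 (factorial args all ≥0)
  k=2: (−1)^0·6.0000/(2)·0.9241^2·0.3821^2 = +0.374014
  k=3: (−1)^1·6.0000/(6)·0.9241^0·0.3821^4 = -0.021311
d^2_{-1,1}(0.7841) = +0.374014 -0.021311 = +0.352703
|D^2_{-1,1}|² = |d^2_{-1,1}(β)|² = (+0.352703)² = 0.124399 (the z-rotation phases have unit modulus)

P=0.1244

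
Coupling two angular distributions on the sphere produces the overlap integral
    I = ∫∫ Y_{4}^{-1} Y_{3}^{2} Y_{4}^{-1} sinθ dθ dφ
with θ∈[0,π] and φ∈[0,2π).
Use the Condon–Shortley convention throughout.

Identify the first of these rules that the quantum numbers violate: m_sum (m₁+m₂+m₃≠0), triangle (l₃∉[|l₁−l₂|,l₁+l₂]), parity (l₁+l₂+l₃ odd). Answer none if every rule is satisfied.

parity

Σmᵢ = 0  ✓
l₃∈[|l₁−l₂|,l₁+l₂]=[1,7], have l₃=4  ✓
Σlᵢ = 11 ⇒ odd  ✗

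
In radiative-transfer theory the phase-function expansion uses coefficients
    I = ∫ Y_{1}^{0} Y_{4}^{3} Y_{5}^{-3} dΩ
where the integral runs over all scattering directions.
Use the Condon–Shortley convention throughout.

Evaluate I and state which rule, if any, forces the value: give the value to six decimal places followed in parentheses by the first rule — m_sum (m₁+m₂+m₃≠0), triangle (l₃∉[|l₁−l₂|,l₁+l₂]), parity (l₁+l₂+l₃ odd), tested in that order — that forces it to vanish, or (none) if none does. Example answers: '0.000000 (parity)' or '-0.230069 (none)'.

-0.196426 (none)

m-sum 0 ✓  L=10 even ✓  3≤5≤5 ✓
Π(2lᵢ+1) = 3×9×11 = 297
triangle coeff Δ(1,4,5) = 1/495
Σ_t [0,0]: t=0:+1/576 = 1/576
(3j)²=5/99 [(1 4 5; 0 0 0)], sign=-1
Σ_t [0,0]: t=0:+1/5040 = 1/5040
(3j)²=16/495 [(1 4 5; 0 3 -3)], sign=+1
⇒ 4πI² = 16/33
I = (-1)√(16/33/(4π)) = -0.19642560
No selection rule forces the value: the integral is nonzero (none).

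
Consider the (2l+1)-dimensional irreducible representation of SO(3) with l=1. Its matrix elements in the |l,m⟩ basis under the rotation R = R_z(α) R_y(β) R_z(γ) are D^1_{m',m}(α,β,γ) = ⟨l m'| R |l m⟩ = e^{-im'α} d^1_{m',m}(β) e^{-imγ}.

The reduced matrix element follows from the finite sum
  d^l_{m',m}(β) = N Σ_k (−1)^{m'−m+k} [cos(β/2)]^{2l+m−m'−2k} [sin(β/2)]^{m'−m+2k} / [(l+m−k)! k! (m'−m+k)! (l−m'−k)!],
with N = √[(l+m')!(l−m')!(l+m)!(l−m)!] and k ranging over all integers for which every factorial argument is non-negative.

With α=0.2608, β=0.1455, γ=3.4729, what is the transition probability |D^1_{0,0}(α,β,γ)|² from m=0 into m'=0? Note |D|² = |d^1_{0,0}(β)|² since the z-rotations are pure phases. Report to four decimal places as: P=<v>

D^1_{0,0}(0.2608,0.1455,3.4729) = e^{-i·0·0.2608}·d^1_{0,0}(0.1455)·e^{-i·0·3.4729}. Compute d first:
c=cos(0.145500/2)=0.997355, s=sin(0.145500/2)=0.072686; N=√[1·1·1·1]=1.000000
Admissible k: 0..1 (factorial args all ≥0)
  k=0: (−1)^0·1.0000/(1)·0.9974^2·0.0727^0 = +0.994717
  k=1: (−1)^1·1.0000/(1)·0.9974^0·0.0727^2 = -0.005283
d^1_{0,0}(0.1455) = +0.994717 -0.005283 = +0.989434
|D^1_{0,0}|² = |d^1_{0,0}(β)|² = (+0.989434)² = 0.978979 (the z-rotation phases have unit modulus)

P=0.9790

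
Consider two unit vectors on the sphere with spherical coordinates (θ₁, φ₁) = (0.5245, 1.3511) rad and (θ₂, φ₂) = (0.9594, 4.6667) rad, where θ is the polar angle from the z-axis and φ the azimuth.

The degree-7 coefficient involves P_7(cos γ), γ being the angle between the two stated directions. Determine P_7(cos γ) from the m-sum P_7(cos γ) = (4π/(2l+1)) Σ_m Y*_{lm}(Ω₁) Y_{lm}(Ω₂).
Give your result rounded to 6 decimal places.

-0.187867

Addition theorem: P_7(cos γ) = (4π/15) Σ_m Y*_{lm}(Ω₁) Y_{lm}(Ω₂), m = −7…7:
  m=-7: Y*=-0.00395 - 0.00013j  Y=0.03881 - 0.11717j  product -0.00017 + 0.00046j
  m=-6: Y*=-0.00638 + 0.02473j  Y=-0.31166 - 0.08764j  product 0.00416 - 0.00715j
  m=-5: Y*=0.08994 + 0.04595j  Y=-0.10044 + 0.43200j  product -0.02888 + 0.03424j
  m=-4: Y*=0.17180 - 0.20731j  Y=0.23900 + 0.04417j  product 0.05022 - 0.04196j
  m=-3: Y*=-0.28778 - 0.37149j  Y=-0.02674 + 0.19386j  product 0.07971 - 0.04586j
  m=-2: Y*=-0.39515 + 0.18573j  Y=0.34297 + 0.03143j  product -0.14136 + 0.05128j
  m=-1: Y*=-0.00902 - 0.04039j  Y=-0.00260 + 0.05684j  product 0.00232 - 0.00041j
  m=+0: Y*=-0.44787 + 0.00000j  Y=0.34886 + 0.00000j  product -0.15624 + 0.00000j
  m=+1: Y*=0.00902 - 0.04039j  Y=0.00260 + 0.05684j  product 0.00232 + 0.00041j
  m=+2: Y*=-0.39515 - 0.18573j  Y=0.34297 - 0.03143j  product -0.14136 - 0.05128j
  m=+3: Y*=0.28778 - 0.37149j  Y=0.02674 + 0.19386j  product 0.07971 + 0.04586j
  m=+4: Y*=0.17180 + 0.20731j  Y=0.23900 - 0.04417j  product 0.05022 + 0.04196j
  m=+5: Y*=-0.08994 + 0.04595j  Y=0.10044 + 0.43200j  product -0.02888 - 0.03424j
  m=+6: Y*=-0.00638 - 0.02473j  Y=-0.31166 + 0.08764j  product 0.00416 + 0.00715j
  m=+7: Y*=0.00395 - 0.00013j  Y=-0.03881 - 0.11717j  product -0.00017 - 0.00046j
Total Σ_m = -0.22425 + 0.00000j. Multiply by 0.837758: -0.18787 + 0.00000j. P_7(cos γ) = -0.187867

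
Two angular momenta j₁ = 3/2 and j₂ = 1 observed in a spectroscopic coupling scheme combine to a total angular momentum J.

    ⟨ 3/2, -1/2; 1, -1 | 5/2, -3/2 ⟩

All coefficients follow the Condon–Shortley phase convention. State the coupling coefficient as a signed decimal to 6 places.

+0.774597

j₁+j₂−J=0  J+j₁−j₂=3  J−j₁+j₂=2  j₁+j₂+J+1=6
(j₁±m₁, j₂±m₂, J±M) = (1,2,0,2,1,4)
P² = 48/5
sum k=0..0:
  [0] +1/4 = 1/4
S = 1/4
C² = P²·S² = 3/5 ; C = +0.774597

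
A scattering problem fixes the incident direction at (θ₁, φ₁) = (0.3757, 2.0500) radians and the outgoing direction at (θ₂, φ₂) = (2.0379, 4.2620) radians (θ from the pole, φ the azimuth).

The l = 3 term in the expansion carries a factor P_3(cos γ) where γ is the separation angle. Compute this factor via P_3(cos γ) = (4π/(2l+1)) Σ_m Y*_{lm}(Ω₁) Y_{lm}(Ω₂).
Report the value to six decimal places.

Addition theorem: P_3(cos γ) = (4π/7) Σ_m Y*_{lm}(Ω₁) Y_{lm}(Ω₂), m = −3…3:
  m=-3: (+0.020428-0.002737i) × (+0.289857-0.064705i) = +0.005744-0.002115i  (running Σ = +0.005744-0.002115i)
  m=-2: (-0.073575-0.104736i) × (+0.227836+0.287569i) = +0.013356-0.045021i  (running Σ = +0.019100-0.047136i)
  m=-1: (-0.181895+0.350068i) × (-0.001741+0.003601i) = -0.000944-0.001264i  (running Σ = +0.018156-0.048400i)
  m=0: (+0.460608-0.000000i) × (+0.333755+0.000000i) = +0.153730+0.000000i  (running Σ = +0.171886-0.048400i)
  m=1: (+0.181895+0.350068i) × (+0.001741+0.003601i) = -0.000944+0.001264i  (running Σ = +0.170943-0.047136i)
  m=2: (-0.073575+0.104736i) × (+0.227836-0.287569i) = +0.013356+0.045021i  (running Σ = +0.184298-0.002115i)
  m=3: (-0.020428-0.002737i) × (-0.289857-0.064705i) = +0.005744+0.002115i  (running Σ = +0.190043+0.000000i)
Accumulated sum +0.190043+0.000000i; after 4π/(2l+1) scaling, +0.341164+0.000000i ⇒ P_3 = 0.341164

0.341164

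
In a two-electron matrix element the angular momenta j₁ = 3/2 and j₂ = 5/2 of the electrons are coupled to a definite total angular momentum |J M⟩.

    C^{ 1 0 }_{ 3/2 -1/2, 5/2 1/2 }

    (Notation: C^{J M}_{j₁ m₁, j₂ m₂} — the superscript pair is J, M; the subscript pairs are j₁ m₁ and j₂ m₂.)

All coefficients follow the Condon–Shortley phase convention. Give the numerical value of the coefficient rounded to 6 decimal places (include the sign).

+0.547723

√[3·3!0!2!/6! · 1!2!3!2!1!1!] = √(6/5)
  +(−1)^2/∏(2,1,0,1,0,1)! = 1/2  (running 1/2)
⟨..|..⟩ = √(6/5)·(1/2) = +0.547723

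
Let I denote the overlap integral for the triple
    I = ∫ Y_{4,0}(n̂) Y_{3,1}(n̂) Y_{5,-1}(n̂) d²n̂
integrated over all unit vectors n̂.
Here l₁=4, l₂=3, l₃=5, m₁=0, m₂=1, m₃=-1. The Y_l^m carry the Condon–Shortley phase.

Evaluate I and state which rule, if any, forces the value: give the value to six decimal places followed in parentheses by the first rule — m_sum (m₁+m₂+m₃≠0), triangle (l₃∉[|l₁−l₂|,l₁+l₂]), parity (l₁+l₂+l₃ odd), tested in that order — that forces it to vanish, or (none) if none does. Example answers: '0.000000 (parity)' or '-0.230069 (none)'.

Rules hold: Σm=0, L=12 even, 1≤5≤7.
N = 9·7·11 = 693
Δ = 2!·6!·4!/13! = 1/180180
Racah Σ t=0..2: t=0:+1/576 t=1:−1/144 t=2:+1/576 = -1/288
⇒ 3j(4 3 5; 0 0 0)² = 20/1001, sgn +1
Racah Σ t=0..2: t=0:+1/2304 t=1:−1/216 t=2:+1/384 = -11/6912
⇒ 3j(4 3 5; 0 1 -1)² = 11/1638, sgn -1
4πI² = N·(3j₀)²·(3jₘ)² = 110/1183
I = -1·√(0.0929839/4π) = -0.08601992
No selection rule forces the value: the integral is nonzero (none).

-0.086020 (none)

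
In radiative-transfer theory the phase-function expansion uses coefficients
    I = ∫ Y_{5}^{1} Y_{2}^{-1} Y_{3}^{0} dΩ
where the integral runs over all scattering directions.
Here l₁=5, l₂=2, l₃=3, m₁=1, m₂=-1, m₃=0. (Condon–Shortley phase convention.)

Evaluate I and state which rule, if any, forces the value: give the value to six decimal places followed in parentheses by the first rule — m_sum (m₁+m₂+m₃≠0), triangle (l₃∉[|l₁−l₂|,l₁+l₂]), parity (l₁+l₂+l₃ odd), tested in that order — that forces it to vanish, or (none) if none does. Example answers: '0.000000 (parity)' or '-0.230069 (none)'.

Rules hold: Σm=0, L=10 even, 3≤3≤7.
N = 11·5·7 = 385
Δ = 4!·6!·0!/11! = 1/2310
Racah Σ t=2..2: t=2:+1/144 = 1/144
⇒ 3j(5 2 3; 0 0 0)² = 10/231, sgn -1
Racah Σ t=1..1: t=1:−1/216 = -1/216
⇒ 3j(5 2 3; 1 -1 0)² = 8/231, sgn +1
4πI² = N·(3j₀)²·(3jₘ)² = 400/693
I = -1·√(0.577201/4π) = -0.21431790
No selection rule forces the value: the integral is nonzero (none).

-0.214318 (none)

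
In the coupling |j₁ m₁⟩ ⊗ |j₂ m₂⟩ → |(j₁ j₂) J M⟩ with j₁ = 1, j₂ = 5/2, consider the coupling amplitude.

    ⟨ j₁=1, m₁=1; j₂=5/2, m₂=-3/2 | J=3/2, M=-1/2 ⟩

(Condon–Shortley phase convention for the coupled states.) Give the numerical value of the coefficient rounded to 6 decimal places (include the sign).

triangle: 2!×0!×3!/6! = 12/720
(j±m)!: 2!×0!×1!×4!×1!×2! = 96
prefactor² = (2J+1)×Δ×N² = 32/5
  k=0: +1/(0!×2!×0!×1!×0!×2!) = 1/4
Σ = 1/4  ⇒  CG² = 32/5×(1/4)² = 2/5
CG = +√(2/5) = +0.632456

+√(2/5) ≈ +0.632456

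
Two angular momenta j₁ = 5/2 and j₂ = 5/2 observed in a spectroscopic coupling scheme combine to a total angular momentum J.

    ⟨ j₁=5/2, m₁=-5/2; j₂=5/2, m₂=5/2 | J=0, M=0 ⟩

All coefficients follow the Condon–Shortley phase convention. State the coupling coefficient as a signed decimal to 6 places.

−√(1/6) = -0.408248

j₁+j₂−J=5  J+j₁−j₂=0  J−j₁+j₂=0  j₁+j₂+J+1=6
(j₁±m₁, j₂±m₂, J±M) = (0,5,5,0,0,0)
P² = 2400
sum k=5..5:
  [5] −1/120 = -1/120
S = -1/120
C² = P²·S² = 1/6 ; C = -0.408248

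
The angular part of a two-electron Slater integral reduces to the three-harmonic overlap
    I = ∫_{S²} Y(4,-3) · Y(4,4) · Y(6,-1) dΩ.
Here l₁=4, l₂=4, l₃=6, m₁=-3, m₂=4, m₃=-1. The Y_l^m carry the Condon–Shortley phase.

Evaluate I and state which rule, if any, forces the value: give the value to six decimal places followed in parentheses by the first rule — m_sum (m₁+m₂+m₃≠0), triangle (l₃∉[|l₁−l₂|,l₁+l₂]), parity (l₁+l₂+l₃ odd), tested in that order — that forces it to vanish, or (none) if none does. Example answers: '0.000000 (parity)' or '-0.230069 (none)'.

0.065188 (none)

Checks pass: Σm=0; 14 even; l₃=6∈[0,8].
(2·4+1)(2·4+1)(2·6+1) = 1053
Δ: 2! 6! 6! / 15! → 1/1261260
sum: t=0:+1/4608 t=1:−1/1296 t=2:+1/4608 = -7/20736
3j²(4 4 6; 0 0 0) = Δ·Π!·Σ² = 20/1287  (sign -1)
sum: t=2:+1/172800 = 1/172800
3j²(4 4 6; -3 4 -1) = Δ·Π!·Σ² = 7/2145  (sign -1)
combine: 4πI² = 1053·20/1287·7/2145 = 84/1573
take √, sign +1: I = 0.06518840
No selection rule forces the value: the integral is nonzero (none).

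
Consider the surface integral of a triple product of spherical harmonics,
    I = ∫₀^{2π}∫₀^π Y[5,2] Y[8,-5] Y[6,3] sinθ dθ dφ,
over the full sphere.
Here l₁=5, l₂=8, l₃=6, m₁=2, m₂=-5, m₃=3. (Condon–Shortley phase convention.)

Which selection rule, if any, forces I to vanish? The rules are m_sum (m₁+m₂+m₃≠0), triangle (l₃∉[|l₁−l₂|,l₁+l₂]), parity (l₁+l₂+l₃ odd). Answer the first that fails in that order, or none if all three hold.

parity

Σmᵢ = 0  ✓
l₃∈[|l₁−l₂|,l₁+l₂]=[3,13], have l₃=6  ✓
Σlᵢ = 19 ⇒ odd  ✗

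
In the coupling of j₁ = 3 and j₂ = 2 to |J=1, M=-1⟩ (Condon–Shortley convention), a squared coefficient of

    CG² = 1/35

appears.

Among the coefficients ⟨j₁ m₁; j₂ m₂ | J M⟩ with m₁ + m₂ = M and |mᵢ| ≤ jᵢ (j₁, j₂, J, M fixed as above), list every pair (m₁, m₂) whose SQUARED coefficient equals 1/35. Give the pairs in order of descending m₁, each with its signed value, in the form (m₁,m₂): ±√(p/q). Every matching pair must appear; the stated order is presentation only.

(1,-2): +√(1/35)

Admissible pairs with m₁+m₂ = M = -1: (-3,2), (-2,1), (-1,0), (0,-1), (1,-2)
  (m₁,m₂)=(1,-2): CG² = 1/35, CG = +√(1/35)   ← matches the target
  (m₁,m₂)=(0,-1): CG² = 3/35, CG = −√(3/35)
  (m₁,m₂)=(-1,0): CG² = 6/35, CG = +√(6/35)
  (m₁,m₂)=(-2,1): CG² = 2/7, CG = −√(2/7)
  (m₁,m₂)=(-3,2): CG² = 3/7, CG = +√(3/7)
Pairs with CG² = 1/35: (1,-2): +√(1/35)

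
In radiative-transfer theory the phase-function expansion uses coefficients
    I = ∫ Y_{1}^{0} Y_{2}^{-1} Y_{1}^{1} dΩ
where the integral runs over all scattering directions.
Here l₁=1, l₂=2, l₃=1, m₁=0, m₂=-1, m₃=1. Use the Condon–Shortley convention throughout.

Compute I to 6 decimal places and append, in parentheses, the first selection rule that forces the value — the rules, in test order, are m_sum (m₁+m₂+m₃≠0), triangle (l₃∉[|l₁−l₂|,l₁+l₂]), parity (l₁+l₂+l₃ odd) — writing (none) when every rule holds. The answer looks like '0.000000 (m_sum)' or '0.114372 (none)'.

m-sum 0 ✓  L=4 even ✓  1≤1≤3 ✓
Π(2lᵢ+1) = 3×5×3 = 45
triangle coeff Δ(1,2,1) = 1/30
Σ_t [1,1]: t=1:−1/1 = -1/1
(3j)²=2/15 [(1 2 1; 0 0 0)], sign=+1
Σ_t [1,1]: t=1:−1/2 = -1/2
(3j)²=1/10 [(1 2 1; 0 -1 1)], sign=-1
⇒ 4πI² = 3/5
I = (-1)√(3/5/(4π)) = -0.21850969
No selection rule forces the value: the integral is nonzero (none).

-0.218510 (none)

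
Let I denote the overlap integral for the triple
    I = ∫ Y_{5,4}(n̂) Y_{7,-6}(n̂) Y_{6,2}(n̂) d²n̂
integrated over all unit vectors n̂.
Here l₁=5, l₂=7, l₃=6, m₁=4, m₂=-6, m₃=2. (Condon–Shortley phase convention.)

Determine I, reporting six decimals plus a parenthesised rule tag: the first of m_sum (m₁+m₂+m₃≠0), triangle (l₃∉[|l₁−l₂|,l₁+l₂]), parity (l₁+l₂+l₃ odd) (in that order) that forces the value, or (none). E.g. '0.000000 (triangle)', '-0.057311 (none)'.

m-sum 0 ✓  L=18 even ✓  2≤6≤12 ✓
Π(2lᵢ+1) = 11×15×13 = 2145
triangle coeff Δ(5,7,6) = 1/174594420
Σ_t [1,5]: t=1:−1/4147200 t=2:+1/207360 t=3:−1/82944 t=4:+1/207360 t=5:−1/4147200 = -1/345600
(3j)²=420/46189 [(5 7 6; 0 0 0)], sign=-1
Σ_t [0,1]: t=0:+1/21772800 t=1:−1/116121600 = 13/348364800
(3j)²=169/9690 [(5 7 6; 4 -6 2)], sign=+1
⇒ 4πI² = 35490/104329
I = (-1)√(35490/104329/(4π)) = -0.16453017
No selection rule forces the value: the integral is nonzero (none).

-0.164530 (none)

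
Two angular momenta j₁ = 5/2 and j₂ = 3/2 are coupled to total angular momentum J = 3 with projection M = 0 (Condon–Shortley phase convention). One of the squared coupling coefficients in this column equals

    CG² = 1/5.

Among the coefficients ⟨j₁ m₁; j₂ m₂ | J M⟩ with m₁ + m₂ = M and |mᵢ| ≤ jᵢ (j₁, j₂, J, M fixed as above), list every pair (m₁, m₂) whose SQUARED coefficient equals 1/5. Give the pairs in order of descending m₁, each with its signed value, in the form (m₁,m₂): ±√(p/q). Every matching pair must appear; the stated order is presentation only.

Admissible pairs with m₁+m₂ = M = 0: (-3/2,3/2), (-1/2,1/2), (1/2,-1/2), (3/2,-3/2)
  (m₁,m₂)=(3/2,-3/2): CG² = 3/10, CG = +√(3/10)
  (m₁,m₂)=(1/2,-1/2): CG² = 1/5, CG = +√(1/5)   ← matches the target
  (m₁,m₂)=(-1/2,1/2): CG² = 1/5, CG = −√(1/5)   ← matches the target
  (m₁,m₂)=(-3/2,3/2): CG² = 3/10, CG = −√(3/10)
Pairs with CG² = 1/5: (1/2,-1/2): +√(1/5); (-1/2,1/2): −√(1/5)

(1/2,-1/2): +√(1/5); (-1/2,1/2): −√(1/5)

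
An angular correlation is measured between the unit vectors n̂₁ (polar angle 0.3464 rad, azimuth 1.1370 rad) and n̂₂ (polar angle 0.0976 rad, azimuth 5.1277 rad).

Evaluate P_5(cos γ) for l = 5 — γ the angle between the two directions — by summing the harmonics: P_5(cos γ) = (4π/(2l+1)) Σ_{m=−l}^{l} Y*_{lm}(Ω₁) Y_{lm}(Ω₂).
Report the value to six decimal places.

0.057872

Term-by-term m-sum for l=5 (normalisation 4π/11 = 1.142397):
  [-5]  conj(Y_{5,-5})(Ω₁) = (0.001730, -0.001179) ; Y_{5,-5}(Ω₂) = (0.000004, -0.000002) ; Δ = (0.000000, -0.000000)
  [-4]  conj(Y_{5,-4})(Ω₁) = (-0.003002, -0.018096) ; Y_{5,-4}(Ω₂) = (-0.000012, -0.000131) ; Δ = (-0.000002, 0.000001)
  [-3]  conj(Y_{5,-3})(Ω₁) = (-0.090864, -0.025089) ; Y_{5,-3}(Ω₂) = (-0.002401, -0.000809) ; Δ = (0.000198, 0.000134)
  [-2]  conj(Y_{5,-2})(Ω₁) = (-0.196561, 0.231853) ; Y_{5,-2}(Ω₂) = (-0.021295, 0.023314) ; Δ = (-0.001220, -0.009520)
  [-1]  conj(Y_{5,-1})(Ω₁) = (0.230880, 0.498420) ; Y_{5,-1}(Ω₂) = (0.097415, 0.220916) ; Δ = (-0.087618, 0.099559)
  [+0]  conj(Y_{5,0})(Ω₁) = (0.262027, -0.000000) ; Y_{5,0}(Ω₂) = (0.869919, 0.000000) ; Δ = (0.227942, 0.000000)
  [+1]  conj(Y_{5,1})(Ω₁) = (-0.230880, 0.498420) ; Y_{5,1}(Ω₂) = (-0.097415, 0.220916) ; Δ = (-0.087618, -0.099559)
  [+2]  conj(Y_{5,2})(Ω₁) = (-0.196561, -0.231853) ; Y_{5,2}(Ω₂) = (-0.021295, -0.023314) ; Δ = (-0.001220, 0.009520)
  [+3]  conj(Y_{5,3})(Ω₁) = (0.090864, -0.025089) ; Y_{5,3}(Ω₂) = (0.002401, -0.000809) ; Δ = (0.000198, -0.000134)
  [+4]  conj(Y_{5,4})(Ω₁) = (-0.003002, 0.018096) ; Y_{5,4}(Ω₂) = (-0.000012, 0.000131) ; Δ = (-0.000002, -0.000001)
  [+5]  conj(Y_{5,5})(Ω₁) = (-0.001730, -0.001179) ; Y_{5,5}(Ω₂) = (-0.000004, -0.000002) ; Δ = (0.000000, 0.000000)
Σ over m = (0.050659, 0.000000); ×(4π/11) → (0.057872, 0.000000). Real part: 0.057872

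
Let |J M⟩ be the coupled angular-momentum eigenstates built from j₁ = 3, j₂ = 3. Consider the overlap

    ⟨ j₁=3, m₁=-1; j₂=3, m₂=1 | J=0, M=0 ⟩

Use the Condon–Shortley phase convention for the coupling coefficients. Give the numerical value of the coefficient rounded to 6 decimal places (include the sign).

+0.377964

√[1·6!0!0!/7! · 2!4!4!2!0!0!] = √(2304/7)
  +(−1)^4/∏(4,2,0,0,0,0)! = 1/48  (running 1/48)
⟨..|..⟩ = √(2304/7)·(1/48) = +0.377964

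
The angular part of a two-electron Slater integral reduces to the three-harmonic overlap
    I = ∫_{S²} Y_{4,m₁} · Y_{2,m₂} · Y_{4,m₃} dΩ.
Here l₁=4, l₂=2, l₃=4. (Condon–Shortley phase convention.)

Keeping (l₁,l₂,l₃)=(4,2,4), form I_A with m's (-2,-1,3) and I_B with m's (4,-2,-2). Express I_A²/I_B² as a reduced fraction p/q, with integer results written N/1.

25/8

Shared (l₁,l₂,l₃)=(4,2,4): N and (l;000)² cancel in I_A²/I_B².
A: Δ = 2!·6!·2!/11! = 1/13860; Racah Σ t=0..1: t=0:+1/1440 t=1:−1/240 = -1/288; ⇒ 3j(4 2 4; -2 -1 3)² = 5/132, sgn +1
B: Δ = 2!·6!·2!/11! = 1/13860; Racah Σ t=0..0: t=0:+1/2880 = 1/2880; ⇒ 3j(4 2 4; 4 -2 -2)² = 2/165, sgn +1
I_A²/I_B² = (5/132)/(2/165) = 25/8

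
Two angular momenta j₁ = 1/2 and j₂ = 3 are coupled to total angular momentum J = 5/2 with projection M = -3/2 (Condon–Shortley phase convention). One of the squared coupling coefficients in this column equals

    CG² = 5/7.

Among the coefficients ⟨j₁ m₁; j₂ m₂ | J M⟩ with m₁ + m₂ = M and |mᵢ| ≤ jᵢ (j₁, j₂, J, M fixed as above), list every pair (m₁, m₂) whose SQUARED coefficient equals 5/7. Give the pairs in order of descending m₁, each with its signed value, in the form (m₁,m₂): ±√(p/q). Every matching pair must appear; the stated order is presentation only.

Admissible pairs with m₁+m₂ = M = -3/2: (-1/2,-1), (1/2,-2)
  (m₁,m₂)=(1/2,-2): CG² = 5/7, CG = +√(5/7)   ← matches the target
  (m₁,m₂)=(-1/2,-1): CG² = 2/7, CG = −√(2/7)
Pairs with CG² = 5/7: (1/2,-2): +√(5/7)

(1/2,-2): +√(5/7)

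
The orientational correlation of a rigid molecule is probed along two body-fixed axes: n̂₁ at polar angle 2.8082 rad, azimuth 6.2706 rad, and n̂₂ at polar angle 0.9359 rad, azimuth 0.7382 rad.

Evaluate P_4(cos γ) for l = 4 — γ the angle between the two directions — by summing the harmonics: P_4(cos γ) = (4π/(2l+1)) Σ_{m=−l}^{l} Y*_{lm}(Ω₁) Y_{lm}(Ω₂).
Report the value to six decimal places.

-0.052212

Term-by-term m-sum for l=4 (normalisation 4π/9 = 1.396263):
  m=-4: (+0.005069-0.000255i) × (-0.182654-0.034899i) = -0.000935-0.000130i  (running Σ = -0.000935-0.000130i)
  m=-3: (-0.041421+0.001565i) × (-0.232565-0.309891i) = +0.010118+0.012472i  (running Σ = +0.009183+0.012342i)
  m=-2: (+0.188035-0.004734i) × (+0.029889-0.315695i) = +0.004126-0.059503i  (running Σ = +0.013309-0.047161i)
  m=-1: (-0.475467+0.005984i) × (-0.089846+0.081741i) = +0.042230-0.039403i  (running Σ = +0.055539-0.086564i)
  m=0: (+0.435592-0.000000i) × (-0.340849+0.000000i) = -0.148471+0.000000i  (running Σ = -0.092932-0.086564i)
  m=1: (+0.475467+0.005984i) × (+0.089846+0.081741i) = +0.042230+0.039403i  (running Σ = -0.050703-0.047161i)
  m=2: (+0.188035+0.004734i) × (+0.029889+0.315695i) = +0.004126+0.059503i  (running Σ = -0.046577+0.012342i)
  m=3: (+0.041421+0.001565i) × (+0.232565-0.309891i) = +0.010118-0.012472i  (running Σ = -0.036459-0.000130i)
  m=4: (+0.005069+0.000255i) × (-0.182654+0.034899i) = -0.000935+0.000130i  (running Σ = -0.037394+0.000000i)
Accumulated sum -0.037394+0.000000i; after 4π/(2l+1) scaling, -0.052212+0.000000i ⇒ P_4 = -0.052212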